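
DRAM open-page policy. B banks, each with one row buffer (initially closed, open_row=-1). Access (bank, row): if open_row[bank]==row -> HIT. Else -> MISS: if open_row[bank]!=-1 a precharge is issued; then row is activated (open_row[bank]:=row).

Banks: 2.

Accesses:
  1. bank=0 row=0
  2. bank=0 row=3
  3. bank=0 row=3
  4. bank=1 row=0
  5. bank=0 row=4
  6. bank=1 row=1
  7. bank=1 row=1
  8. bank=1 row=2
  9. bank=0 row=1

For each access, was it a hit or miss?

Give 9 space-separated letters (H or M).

Answer: M M H M M M H M M

Derivation:
Acc 1: bank0 row0 -> MISS (open row0); precharges=0
Acc 2: bank0 row3 -> MISS (open row3); precharges=1
Acc 3: bank0 row3 -> HIT
Acc 4: bank1 row0 -> MISS (open row0); precharges=1
Acc 5: bank0 row4 -> MISS (open row4); precharges=2
Acc 6: bank1 row1 -> MISS (open row1); precharges=3
Acc 7: bank1 row1 -> HIT
Acc 8: bank1 row2 -> MISS (open row2); precharges=4
Acc 9: bank0 row1 -> MISS (open row1); precharges=5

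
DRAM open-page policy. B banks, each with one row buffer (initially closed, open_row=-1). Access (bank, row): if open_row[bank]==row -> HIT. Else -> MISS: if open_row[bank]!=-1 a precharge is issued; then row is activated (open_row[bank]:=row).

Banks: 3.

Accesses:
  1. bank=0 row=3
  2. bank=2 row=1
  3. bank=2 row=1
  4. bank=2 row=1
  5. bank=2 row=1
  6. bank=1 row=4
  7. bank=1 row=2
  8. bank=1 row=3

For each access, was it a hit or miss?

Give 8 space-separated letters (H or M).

Answer: M M H H H M M M

Derivation:
Acc 1: bank0 row3 -> MISS (open row3); precharges=0
Acc 2: bank2 row1 -> MISS (open row1); precharges=0
Acc 3: bank2 row1 -> HIT
Acc 4: bank2 row1 -> HIT
Acc 5: bank2 row1 -> HIT
Acc 6: bank1 row4 -> MISS (open row4); precharges=0
Acc 7: bank1 row2 -> MISS (open row2); precharges=1
Acc 8: bank1 row3 -> MISS (open row3); precharges=2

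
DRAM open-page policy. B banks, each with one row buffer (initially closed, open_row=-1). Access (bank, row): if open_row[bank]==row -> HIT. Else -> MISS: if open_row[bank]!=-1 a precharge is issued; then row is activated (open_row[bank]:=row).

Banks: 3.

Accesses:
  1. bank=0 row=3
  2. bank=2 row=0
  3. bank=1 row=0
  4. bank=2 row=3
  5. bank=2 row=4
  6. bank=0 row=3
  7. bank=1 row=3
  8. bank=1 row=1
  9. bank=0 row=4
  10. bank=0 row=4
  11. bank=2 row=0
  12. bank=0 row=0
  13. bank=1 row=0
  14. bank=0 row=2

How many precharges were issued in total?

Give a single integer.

Acc 1: bank0 row3 -> MISS (open row3); precharges=0
Acc 2: bank2 row0 -> MISS (open row0); precharges=0
Acc 3: bank1 row0 -> MISS (open row0); precharges=0
Acc 4: bank2 row3 -> MISS (open row3); precharges=1
Acc 5: bank2 row4 -> MISS (open row4); precharges=2
Acc 6: bank0 row3 -> HIT
Acc 7: bank1 row3 -> MISS (open row3); precharges=3
Acc 8: bank1 row1 -> MISS (open row1); precharges=4
Acc 9: bank0 row4 -> MISS (open row4); precharges=5
Acc 10: bank0 row4 -> HIT
Acc 11: bank2 row0 -> MISS (open row0); precharges=6
Acc 12: bank0 row0 -> MISS (open row0); precharges=7
Acc 13: bank1 row0 -> MISS (open row0); precharges=8
Acc 14: bank0 row2 -> MISS (open row2); precharges=9

Answer: 9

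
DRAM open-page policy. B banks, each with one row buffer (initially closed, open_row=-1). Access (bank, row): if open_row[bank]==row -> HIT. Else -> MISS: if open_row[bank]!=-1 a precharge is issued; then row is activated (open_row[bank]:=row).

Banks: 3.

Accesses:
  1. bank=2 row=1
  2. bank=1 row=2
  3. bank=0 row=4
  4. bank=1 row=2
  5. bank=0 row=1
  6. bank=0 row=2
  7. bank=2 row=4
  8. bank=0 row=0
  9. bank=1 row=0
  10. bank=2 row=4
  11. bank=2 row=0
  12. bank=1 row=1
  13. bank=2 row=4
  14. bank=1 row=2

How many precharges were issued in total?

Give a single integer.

Answer: 9

Derivation:
Acc 1: bank2 row1 -> MISS (open row1); precharges=0
Acc 2: bank1 row2 -> MISS (open row2); precharges=0
Acc 3: bank0 row4 -> MISS (open row4); precharges=0
Acc 4: bank1 row2 -> HIT
Acc 5: bank0 row1 -> MISS (open row1); precharges=1
Acc 6: bank0 row2 -> MISS (open row2); precharges=2
Acc 7: bank2 row4 -> MISS (open row4); precharges=3
Acc 8: bank0 row0 -> MISS (open row0); precharges=4
Acc 9: bank1 row0 -> MISS (open row0); precharges=5
Acc 10: bank2 row4 -> HIT
Acc 11: bank2 row0 -> MISS (open row0); precharges=6
Acc 12: bank1 row1 -> MISS (open row1); precharges=7
Acc 13: bank2 row4 -> MISS (open row4); precharges=8
Acc 14: bank1 row2 -> MISS (open row2); precharges=9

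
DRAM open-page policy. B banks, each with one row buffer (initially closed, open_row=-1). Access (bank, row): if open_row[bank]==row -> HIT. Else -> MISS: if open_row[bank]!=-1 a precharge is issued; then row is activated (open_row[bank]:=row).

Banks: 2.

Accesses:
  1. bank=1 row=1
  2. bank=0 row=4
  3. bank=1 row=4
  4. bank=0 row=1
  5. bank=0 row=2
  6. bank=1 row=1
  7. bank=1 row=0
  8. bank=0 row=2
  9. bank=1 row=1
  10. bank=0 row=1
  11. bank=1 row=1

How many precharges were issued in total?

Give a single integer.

Answer: 7

Derivation:
Acc 1: bank1 row1 -> MISS (open row1); precharges=0
Acc 2: bank0 row4 -> MISS (open row4); precharges=0
Acc 3: bank1 row4 -> MISS (open row4); precharges=1
Acc 4: bank0 row1 -> MISS (open row1); precharges=2
Acc 5: bank0 row2 -> MISS (open row2); precharges=3
Acc 6: bank1 row1 -> MISS (open row1); precharges=4
Acc 7: bank1 row0 -> MISS (open row0); precharges=5
Acc 8: bank0 row2 -> HIT
Acc 9: bank1 row1 -> MISS (open row1); precharges=6
Acc 10: bank0 row1 -> MISS (open row1); precharges=7
Acc 11: bank1 row1 -> HIT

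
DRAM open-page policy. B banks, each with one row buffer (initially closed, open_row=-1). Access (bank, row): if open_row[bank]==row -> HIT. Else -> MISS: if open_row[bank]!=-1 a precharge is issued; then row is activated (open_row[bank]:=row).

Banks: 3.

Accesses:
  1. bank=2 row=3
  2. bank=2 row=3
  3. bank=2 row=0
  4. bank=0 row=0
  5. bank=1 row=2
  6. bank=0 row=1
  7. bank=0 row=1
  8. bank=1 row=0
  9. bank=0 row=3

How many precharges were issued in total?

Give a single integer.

Answer: 4

Derivation:
Acc 1: bank2 row3 -> MISS (open row3); precharges=0
Acc 2: bank2 row3 -> HIT
Acc 3: bank2 row0 -> MISS (open row0); precharges=1
Acc 4: bank0 row0 -> MISS (open row0); precharges=1
Acc 5: bank1 row2 -> MISS (open row2); precharges=1
Acc 6: bank0 row1 -> MISS (open row1); precharges=2
Acc 7: bank0 row1 -> HIT
Acc 8: bank1 row0 -> MISS (open row0); precharges=3
Acc 9: bank0 row3 -> MISS (open row3); precharges=4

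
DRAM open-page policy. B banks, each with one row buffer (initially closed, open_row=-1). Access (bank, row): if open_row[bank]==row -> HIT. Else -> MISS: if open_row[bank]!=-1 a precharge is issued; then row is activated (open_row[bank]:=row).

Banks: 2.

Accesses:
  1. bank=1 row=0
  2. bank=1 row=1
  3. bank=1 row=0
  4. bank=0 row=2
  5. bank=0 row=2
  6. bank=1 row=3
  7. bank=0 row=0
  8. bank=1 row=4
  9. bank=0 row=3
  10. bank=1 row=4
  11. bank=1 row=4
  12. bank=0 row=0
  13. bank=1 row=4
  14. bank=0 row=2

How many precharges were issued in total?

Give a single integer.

Answer: 8

Derivation:
Acc 1: bank1 row0 -> MISS (open row0); precharges=0
Acc 2: bank1 row1 -> MISS (open row1); precharges=1
Acc 3: bank1 row0 -> MISS (open row0); precharges=2
Acc 4: bank0 row2 -> MISS (open row2); precharges=2
Acc 5: bank0 row2 -> HIT
Acc 6: bank1 row3 -> MISS (open row3); precharges=3
Acc 7: bank0 row0 -> MISS (open row0); precharges=4
Acc 8: bank1 row4 -> MISS (open row4); precharges=5
Acc 9: bank0 row3 -> MISS (open row3); precharges=6
Acc 10: bank1 row4 -> HIT
Acc 11: bank1 row4 -> HIT
Acc 12: bank0 row0 -> MISS (open row0); precharges=7
Acc 13: bank1 row4 -> HIT
Acc 14: bank0 row2 -> MISS (open row2); precharges=8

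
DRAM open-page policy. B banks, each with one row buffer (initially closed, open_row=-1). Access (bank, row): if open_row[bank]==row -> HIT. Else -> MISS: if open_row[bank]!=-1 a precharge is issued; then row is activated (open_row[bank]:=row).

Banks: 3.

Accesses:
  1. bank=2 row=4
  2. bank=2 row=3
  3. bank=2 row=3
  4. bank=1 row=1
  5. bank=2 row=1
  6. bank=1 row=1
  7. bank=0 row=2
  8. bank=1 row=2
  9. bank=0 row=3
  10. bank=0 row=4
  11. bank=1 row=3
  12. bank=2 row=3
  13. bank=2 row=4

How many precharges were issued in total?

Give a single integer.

Acc 1: bank2 row4 -> MISS (open row4); precharges=0
Acc 2: bank2 row3 -> MISS (open row3); precharges=1
Acc 3: bank2 row3 -> HIT
Acc 4: bank1 row1 -> MISS (open row1); precharges=1
Acc 5: bank2 row1 -> MISS (open row1); precharges=2
Acc 6: bank1 row1 -> HIT
Acc 7: bank0 row2 -> MISS (open row2); precharges=2
Acc 8: bank1 row2 -> MISS (open row2); precharges=3
Acc 9: bank0 row3 -> MISS (open row3); precharges=4
Acc 10: bank0 row4 -> MISS (open row4); precharges=5
Acc 11: bank1 row3 -> MISS (open row3); precharges=6
Acc 12: bank2 row3 -> MISS (open row3); precharges=7
Acc 13: bank2 row4 -> MISS (open row4); precharges=8

Answer: 8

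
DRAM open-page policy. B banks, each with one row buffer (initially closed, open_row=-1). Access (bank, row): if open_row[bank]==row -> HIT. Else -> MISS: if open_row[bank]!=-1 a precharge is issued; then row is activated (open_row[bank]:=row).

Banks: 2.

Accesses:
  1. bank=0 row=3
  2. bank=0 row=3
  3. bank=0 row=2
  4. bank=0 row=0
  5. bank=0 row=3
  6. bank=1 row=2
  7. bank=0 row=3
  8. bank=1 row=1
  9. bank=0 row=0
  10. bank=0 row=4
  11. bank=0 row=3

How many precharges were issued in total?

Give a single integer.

Acc 1: bank0 row3 -> MISS (open row3); precharges=0
Acc 2: bank0 row3 -> HIT
Acc 3: bank0 row2 -> MISS (open row2); precharges=1
Acc 4: bank0 row0 -> MISS (open row0); precharges=2
Acc 5: bank0 row3 -> MISS (open row3); precharges=3
Acc 6: bank1 row2 -> MISS (open row2); precharges=3
Acc 7: bank0 row3 -> HIT
Acc 8: bank1 row1 -> MISS (open row1); precharges=4
Acc 9: bank0 row0 -> MISS (open row0); precharges=5
Acc 10: bank0 row4 -> MISS (open row4); precharges=6
Acc 11: bank0 row3 -> MISS (open row3); precharges=7

Answer: 7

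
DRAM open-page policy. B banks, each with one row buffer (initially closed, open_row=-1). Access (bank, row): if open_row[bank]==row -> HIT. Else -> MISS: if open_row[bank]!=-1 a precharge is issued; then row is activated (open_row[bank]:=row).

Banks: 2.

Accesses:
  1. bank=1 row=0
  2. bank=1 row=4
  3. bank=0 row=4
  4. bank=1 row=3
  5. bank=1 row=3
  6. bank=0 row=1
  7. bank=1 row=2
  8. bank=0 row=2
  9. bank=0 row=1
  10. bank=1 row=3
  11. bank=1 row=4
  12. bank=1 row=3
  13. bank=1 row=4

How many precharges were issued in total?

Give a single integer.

Answer: 10

Derivation:
Acc 1: bank1 row0 -> MISS (open row0); precharges=0
Acc 2: bank1 row4 -> MISS (open row4); precharges=1
Acc 3: bank0 row4 -> MISS (open row4); precharges=1
Acc 4: bank1 row3 -> MISS (open row3); precharges=2
Acc 5: bank1 row3 -> HIT
Acc 6: bank0 row1 -> MISS (open row1); precharges=3
Acc 7: bank1 row2 -> MISS (open row2); precharges=4
Acc 8: bank0 row2 -> MISS (open row2); precharges=5
Acc 9: bank0 row1 -> MISS (open row1); precharges=6
Acc 10: bank1 row3 -> MISS (open row3); precharges=7
Acc 11: bank1 row4 -> MISS (open row4); precharges=8
Acc 12: bank1 row3 -> MISS (open row3); precharges=9
Acc 13: bank1 row4 -> MISS (open row4); precharges=10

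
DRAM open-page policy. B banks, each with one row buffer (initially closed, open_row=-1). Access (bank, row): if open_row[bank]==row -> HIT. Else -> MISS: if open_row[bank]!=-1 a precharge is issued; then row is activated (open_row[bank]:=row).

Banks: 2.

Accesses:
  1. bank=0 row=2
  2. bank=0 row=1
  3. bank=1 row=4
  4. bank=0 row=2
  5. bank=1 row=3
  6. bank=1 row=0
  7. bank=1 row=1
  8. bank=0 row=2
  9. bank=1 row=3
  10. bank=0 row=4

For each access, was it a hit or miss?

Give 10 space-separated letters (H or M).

Acc 1: bank0 row2 -> MISS (open row2); precharges=0
Acc 2: bank0 row1 -> MISS (open row1); precharges=1
Acc 3: bank1 row4 -> MISS (open row4); precharges=1
Acc 4: bank0 row2 -> MISS (open row2); precharges=2
Acc 5: bank1 row3 -> MISS (open row3); precharges=3
Acc 6: bank1 row0 -> MISS (open row0); precharges=4
Acc 7: bank1 row1 -> MISS (open row1); precharges=5
Acc 8: bank0 row2 -> HIT
Acc 9: bank1 row3 -> MISS (open row3); precharges=6
Acc 10: bank0 row4 -> MISS (open row4); precharges=7

Answer: M M M M M M M H M M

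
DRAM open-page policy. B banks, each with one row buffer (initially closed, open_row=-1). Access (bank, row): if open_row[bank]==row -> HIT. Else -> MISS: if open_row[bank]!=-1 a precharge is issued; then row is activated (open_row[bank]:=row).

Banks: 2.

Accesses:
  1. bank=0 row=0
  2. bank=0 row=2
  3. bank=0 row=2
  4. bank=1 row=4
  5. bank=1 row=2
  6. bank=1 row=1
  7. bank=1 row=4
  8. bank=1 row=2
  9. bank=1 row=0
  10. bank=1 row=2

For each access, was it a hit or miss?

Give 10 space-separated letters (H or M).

Answer: M M H M M M M M M M

Derivation:
Acc 1: bank0 row0 -> MISS (open row0); precharges=0
Acc 2: bank0 row2 -> MISS (open row2); precharges=1
Acc 3: bank0 row2 -> HIT
Acc 4: bank1 row4 -> MISS (open row4); precharges=1
Acc 5: bank1 row2 -> MISS (open row2); precharges=2
Acc 6: bank1 row1 -> MISS (open row1); precharges=3
Acc 7: bank1 row4 -> MISS (open row4); precharges=4
Acc 8: bank1 row2 -> MISS (open row2); precharges=5
Acc 9: bank1 row0 -> MISS (open row0); precharges=6
Acc 10: bank1 row2 -> MISS (open row2); precharges=7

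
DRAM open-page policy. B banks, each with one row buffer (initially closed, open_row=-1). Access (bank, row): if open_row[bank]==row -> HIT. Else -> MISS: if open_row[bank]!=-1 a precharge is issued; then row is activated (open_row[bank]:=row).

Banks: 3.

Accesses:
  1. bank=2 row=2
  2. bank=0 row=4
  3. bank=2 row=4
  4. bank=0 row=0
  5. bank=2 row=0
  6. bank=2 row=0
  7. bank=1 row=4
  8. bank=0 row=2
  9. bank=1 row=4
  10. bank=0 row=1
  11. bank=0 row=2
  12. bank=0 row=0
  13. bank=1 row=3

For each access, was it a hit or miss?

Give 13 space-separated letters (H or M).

Acc 1: bank2 row2 -> MISS (open row2); precharges=0
Acc 2: bank0 row4 -> MISS (open row4); precharges=0
Acc 3: bank2 row4 -> MISS (open row4); precharges=1
Acc 4: bank0 row0 -> MISS (open row0); precharges=2
Acc 5: bank2 row0 -> MISS (open row0); precharges=3
Acc 6: bank2 row0 -> HIT
Acc 7: bank1 row4 -> MISS (open row4); precharges=3
Acc 8: bank0 row2 -> MISS (open row2); precharges=4
Acc 9: bank1 row4 -> HIT
Acc 10: bank0 row1 -> MISS (open row1); precharges=5
Acc 11: bank0 row2 -> MISS (open row2); precharges=6
Acc 12: bank0 row0 -> MISS (open row0); precharges=7
Acc 13: bank1 row3 -> MISS (open row3); precharges=8

Answer: M M M M M H M M H M M M M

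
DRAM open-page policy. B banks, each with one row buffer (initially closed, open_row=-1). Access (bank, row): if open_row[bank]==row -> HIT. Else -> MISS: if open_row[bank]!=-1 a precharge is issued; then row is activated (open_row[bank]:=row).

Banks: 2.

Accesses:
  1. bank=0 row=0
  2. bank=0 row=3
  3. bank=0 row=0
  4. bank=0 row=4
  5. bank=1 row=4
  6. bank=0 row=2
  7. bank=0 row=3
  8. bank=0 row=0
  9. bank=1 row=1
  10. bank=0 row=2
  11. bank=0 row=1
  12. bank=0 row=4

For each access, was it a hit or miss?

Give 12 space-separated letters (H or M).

Acc 1: bank0 row0 -> MISS (open row0); precharges=0
Acc 2: bank0 row3 -> MISS (open row3); precharges=1
Acc 3: bank0 row0 -> MISS (open row0); precharges=2
Acc 4: bank0 row4 -> MISS (open row4); precharges=3
Acc 5: bank1 row4 -> MISS (open row4); precharges=3
Acc 6: bank0 row2 -> MISS (open row2); precharges=4
Acc 7: bank0 row3 -> MISS (open row3); precharges=5
Acc 8: bank0 row0 -> MISS (open row0); precharges=6
Acc 9: bank1 row1 -> MISS (open row1); precharges=7
Acc 10: bank0 row2 -> MISS (open row2); precharges=8
Acc 11: bank0 row1 -> MISS (open row1); precharges=9
Acc 12: bank0 row4 -> MISS (open row4); precharges=10

Answer: M M M M M M M M M M M M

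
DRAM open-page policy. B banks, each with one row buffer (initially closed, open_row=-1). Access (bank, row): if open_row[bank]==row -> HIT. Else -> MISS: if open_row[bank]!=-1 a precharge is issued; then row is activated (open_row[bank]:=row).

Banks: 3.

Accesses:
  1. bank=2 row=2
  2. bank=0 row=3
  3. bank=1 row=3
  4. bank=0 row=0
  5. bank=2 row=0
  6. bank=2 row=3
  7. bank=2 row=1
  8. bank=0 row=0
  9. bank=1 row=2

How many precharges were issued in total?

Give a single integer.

Acc 1: bank2 row2 -> MISS (open row2); precharges=0
Acc 2: bank0 row3 -> MISS (open row3); precharges=0
Acc 3: bank1 row3 -> MISS (open row3); precharges=0
Acc 4: bank0 row0 -> MISS (open row0); precharges=1
Acc 5: bank2 row0 -> MISS (open row0); precharges=2
Acc 6: bank2 row3 -> MISS (open row3); precharges=3
Acc 7: bank2 row1 -> MISS (open row1); precharges=4
Acc 8: bank0 row0 -> HIT
Acc 9: bank1 row2 -> MISS (open row2); precharges=5

Answer: 5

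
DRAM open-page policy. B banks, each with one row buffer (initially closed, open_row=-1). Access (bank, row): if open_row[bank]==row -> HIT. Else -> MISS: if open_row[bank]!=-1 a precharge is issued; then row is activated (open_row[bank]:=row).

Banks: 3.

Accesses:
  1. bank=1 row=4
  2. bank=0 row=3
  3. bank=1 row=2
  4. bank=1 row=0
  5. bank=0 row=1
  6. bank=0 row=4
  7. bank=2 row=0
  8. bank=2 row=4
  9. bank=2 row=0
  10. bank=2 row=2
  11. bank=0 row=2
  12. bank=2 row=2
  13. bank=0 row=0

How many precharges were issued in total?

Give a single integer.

Acc 1: bank1 row4 -> MISS (open row4); precharges=0
Acc 2: bank0 row3 -> MISS (open row3); precharges=0
Acc 3: bank1 row2 -> MISS (open row2); precharges=1
Acc 4: bank1 row0 -> MISS (open row0); precharges=2
Acc 5: bank0 row1 -> MISS (open row1); precharges=3
Acc 6: bank0 row4 -> MISS (open row4); precharges=4
Acc 7: bank2 row0 -> MISS (open row0); precharges=4
Acc 8: bank2 row4 -> MISS (open row4); precharges=5
Acc 9: bank2 row0 -> MISS (open row0); precharges=6
Acc 10: bank2 row2 -> MISS (open row2); precharges=7
Acc 11: bank0 row2 -> MISS (open row2); precharges=8
Acc 12: bank2 row2 -> HIT
Acc 13: bank0 row0 -> MISS (open row0); precharges=9

Answer: 9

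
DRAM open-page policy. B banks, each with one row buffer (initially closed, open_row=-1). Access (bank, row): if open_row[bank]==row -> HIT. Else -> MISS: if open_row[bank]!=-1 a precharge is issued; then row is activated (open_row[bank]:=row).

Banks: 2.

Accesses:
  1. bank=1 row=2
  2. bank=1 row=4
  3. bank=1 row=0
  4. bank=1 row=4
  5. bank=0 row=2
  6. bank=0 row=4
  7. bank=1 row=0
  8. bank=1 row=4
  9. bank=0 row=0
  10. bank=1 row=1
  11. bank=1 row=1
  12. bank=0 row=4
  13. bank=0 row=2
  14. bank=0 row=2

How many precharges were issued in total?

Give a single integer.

Answer: 10

Derivation:
Acc 1: bank1 row2 -> MISS (open row2); precharges=0
Acc 2: bank1 row4 -> MISS (open row4); precharges=1
Acc 3: bank1 row0 -> MISS (open row0); precharges=2
Acc 4: bank1 row4 -> MISS (open row4); precharges=3
Acc 5: bank0 row2 -> MISS (open row2); precharges=3
Acc 6: bank0 row4 -> MISS (open row4); precharges=4
Acc 7: bank1 row0 -> MISS (open row0); precharges=5
Acc 8: bank1 row4 -> MISS (open row4); precharges=6
Acc 9: bank0 row0 -> MISS (open row0); precharges=7
Acc 10: bank1 row1 -> MISS (open row1); precharges=8
Acc 11: bank1 row1 -> HIT
Acc 12: bank0 row4 -> MISS (open row4); precharges=9
Acc 13: bank0 row2 -> MISS (open row2); precharges=10
Acc 14: bank0 row2 -> HIT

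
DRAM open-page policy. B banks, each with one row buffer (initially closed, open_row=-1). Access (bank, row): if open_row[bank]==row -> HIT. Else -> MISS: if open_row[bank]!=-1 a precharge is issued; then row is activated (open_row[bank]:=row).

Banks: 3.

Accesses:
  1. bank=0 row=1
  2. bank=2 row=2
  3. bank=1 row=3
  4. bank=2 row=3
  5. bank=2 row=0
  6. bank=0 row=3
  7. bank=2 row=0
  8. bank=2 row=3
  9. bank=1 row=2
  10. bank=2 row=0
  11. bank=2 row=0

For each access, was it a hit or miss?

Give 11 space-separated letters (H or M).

Acc 1: bank0 row1 -> MISS (open row1); precharges=0
Acc 2: bank2 row2 -> MISS (open row2); precharges=0
Acc 3: bank1 row3 -> MISS (open row3); precharges=0
Acc 4: bank2 row3 -> MISS (open row3); precharges=1
Acc 5: bank2 row0 -> MISS (open row0); precharges=2
Acc 6: bank0 row3 -> MISS (open row3); precharges=3
Acc 7: bank2 row0 -> HIT
Acc 8: bank2 row3 -> MISS (open row3); precharges=4
Acc 9: bank1 row2 -> MISS (open row2); precharges=5
Acc 10: bank2 row0 -> MISS (open row0); precharges=6
Acc 11: bank2 row0 -> HIT

Answer: M M M M M M H M M M H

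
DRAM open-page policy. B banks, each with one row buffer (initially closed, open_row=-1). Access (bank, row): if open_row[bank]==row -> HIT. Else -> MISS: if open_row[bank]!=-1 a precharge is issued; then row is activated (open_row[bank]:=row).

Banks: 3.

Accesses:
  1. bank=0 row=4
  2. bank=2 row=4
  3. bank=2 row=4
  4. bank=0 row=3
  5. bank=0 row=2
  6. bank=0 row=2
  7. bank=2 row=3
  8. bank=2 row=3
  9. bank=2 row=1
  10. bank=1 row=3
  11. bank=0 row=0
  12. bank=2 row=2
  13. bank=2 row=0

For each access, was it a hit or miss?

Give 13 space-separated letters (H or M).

Answer: M M H M M H M H M M M M M

Derivation:
Acc 1: bank0 row4 -> MISS (open row4); precharges=0
Acc 2: bank2 row4 -> MISS (open row4); precharges=0
Acc 3: bank2 row4 -> HIT
Acc 4: bank0 row3 -> MISS (open row3); precharges=1
Acc 5: bank0 row2 -> MISS (open row2); precharges=2
Acc 6: bank0 row2 -> HIT
Acc 7: bank2 row3 -> MISS (open row3); precharges=3
Acc 8: bank2 row3 -> HIT
Acc 9: bank2 row1 -> MISS (open row1); precharges=4
Acc 10: bank1 row3 -> MISS (open row3); precharges=4
Acc 11: bank0 row0 -> MISS (open row0); precharges=5
Acc 12: bank2 row2 -> MISS (open row2); precharges=6
Acc 13: bank2 row0 -> MISS (open row0); precharges=7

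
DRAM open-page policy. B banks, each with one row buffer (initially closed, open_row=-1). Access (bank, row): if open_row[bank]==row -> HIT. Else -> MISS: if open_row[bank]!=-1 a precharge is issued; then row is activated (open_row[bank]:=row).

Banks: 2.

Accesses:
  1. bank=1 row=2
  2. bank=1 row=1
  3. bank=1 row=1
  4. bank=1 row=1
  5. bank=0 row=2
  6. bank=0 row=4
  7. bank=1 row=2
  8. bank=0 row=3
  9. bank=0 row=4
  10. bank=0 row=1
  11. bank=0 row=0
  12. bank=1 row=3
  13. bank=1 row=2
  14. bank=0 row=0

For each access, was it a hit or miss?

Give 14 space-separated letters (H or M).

Acc 1: bank1 row2 -> MISS (open row2); precharges=0
Acc 2: bank1 row1 -> MISS (open row1); precharges=1
Acc 3: bank1 row1 -> HIT
Acc 4: bank1 row1 -> HIT
Acc 5: bank0 row2 -> MISS (open row2); precharges=1
Acc 6: bank0 row4 -> MISS (open row4); precharges=2
Acc 7: bank1 row2 -> MISS (open row2); precharges=3
Acc 8: bank0 row3 -> MISS (open row3); precharges=4
Acc 9: bank0 row4 -> MISS (open row4); precharges=5
Acc 10: bank0 row1 -> MISS (open row1); precharges=6
Acc 11: bank0 row0 -> MISS (open row0); precharges=7
Acc 12: bank1 row3 -> MISS (open row3); precharges=8
Acc 13: bank1 row2 -> MISS (open row2); precharges=9
Acc 14: bank0 row0 -> HIT

Answer: M M H H M M M M M M M M M H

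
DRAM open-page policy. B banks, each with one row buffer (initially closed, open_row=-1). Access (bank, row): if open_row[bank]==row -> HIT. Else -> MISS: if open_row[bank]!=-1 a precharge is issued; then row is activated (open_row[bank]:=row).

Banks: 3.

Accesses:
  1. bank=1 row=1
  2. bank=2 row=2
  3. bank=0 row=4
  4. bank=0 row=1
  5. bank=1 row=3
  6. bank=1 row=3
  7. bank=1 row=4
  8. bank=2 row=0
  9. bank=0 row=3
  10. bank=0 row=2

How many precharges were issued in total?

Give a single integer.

Answer: 6

Derivation:
Acc 1: bank1 row1 -> MISS (open row1); precharges=0
Acc 2: bank2 row2 -> MISS (open row2); precharges=0
Acc 3: bank0 row4 -> MISS (open row4); precharges=0
Acc 4: bank0 row1 -> MISS (open row1); precharges=1
Acc 5: bank1 row3 -> MISS (open row3); precharges=2
Acc 6: bank1 row3 -> HIT
Acc 7: bank1 row4 -> MISS (open row4); precharges=3
Acc 8: bank2 row0 -> MISS (open row0); precharges=4
Acc 9: bank0 row3 -> MISS (open row3); precharges=5
Acc 10: bank0 row2 -> MISS (open row2); precharges=6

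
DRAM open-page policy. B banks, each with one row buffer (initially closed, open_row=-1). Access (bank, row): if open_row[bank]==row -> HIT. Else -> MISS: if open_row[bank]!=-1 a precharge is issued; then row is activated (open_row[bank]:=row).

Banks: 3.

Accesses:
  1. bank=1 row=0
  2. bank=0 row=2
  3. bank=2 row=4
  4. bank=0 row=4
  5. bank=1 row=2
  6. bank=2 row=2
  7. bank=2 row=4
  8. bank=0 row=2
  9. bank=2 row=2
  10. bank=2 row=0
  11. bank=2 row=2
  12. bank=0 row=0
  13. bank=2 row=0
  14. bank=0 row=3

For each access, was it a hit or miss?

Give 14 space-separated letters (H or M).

Acc 1: bank1 row0 -> MISS (open row0); precharges=0
Acc 2: bank0 row2 -> MISS (open row2); precharges=0
Acc 3: bank2 row4 -> MISS (open row4); precharges=0
Acc 4: bank0 row4 -> MISS (open row4); precharges=1
Acc 5: bank1 row2 -> MISS (open row2); precharges=2
Acc 6: bank2 row2 -> MISS (open row2); precharges=3
Acc 7: bank2 row4 -> MISS (open row4); precharges=4
Acc 8: bank0 row2 -> MISS (open row2); precharges=5
Acc 9: bank2 row2 -> MISS (open row2); precharges=6
Acc 10: bank2 row0 -> MISS (open row0); precharges=7
Acc 11: bank2 row2 -> MISS (open row2); precharges=8
Acc 12: bank0 row0 -> MISS (open row0); precharges=9
Acc 13: bank2 row0 -> MISS (open row0); precharges=10
Acc 14: bank0 row3 -> MISS (open row3); precharges=11

Answer: M M M M M M M M M M M M M M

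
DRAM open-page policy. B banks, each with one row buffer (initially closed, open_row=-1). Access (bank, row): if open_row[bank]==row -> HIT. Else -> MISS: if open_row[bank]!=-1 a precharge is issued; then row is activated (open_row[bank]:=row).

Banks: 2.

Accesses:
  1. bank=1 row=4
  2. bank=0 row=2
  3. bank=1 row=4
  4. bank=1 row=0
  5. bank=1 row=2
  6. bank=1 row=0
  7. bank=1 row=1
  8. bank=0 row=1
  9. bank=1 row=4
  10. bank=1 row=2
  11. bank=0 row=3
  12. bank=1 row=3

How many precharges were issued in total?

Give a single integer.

Answer: 9

Derivation:
Acc 1: bank1 row4 -> MISS (open row4); precharges=0
Acc 2: bank0 row2 -> MISS (open row2); precharges=0
Acc 3: bank1 row4 -> HIT
Acc 4: bank1 row0 -> MISS (open row0); precharges=1
Acc 5: bank1 row2 -> MISS (open row2); precharges=2
Acc 6: bank1 row0 -> MISS (open row0); precharges=3
Acc 7: bank1 row1 -> MISS (open row1); precharges=4
Acc 8: bank0 row1 -> MISS (open row1); precharges=5
Acc 9: bank1 row4 -> MISS (open row4); precharges=6
Acc 10: bank1 row2 -> MISS (open row2); precharges=7
Acc 11: bank0 row3 -> MISS (open row3); precharges=8
Acc 12: bank1 row3 -> MISS (open row3); precharges=9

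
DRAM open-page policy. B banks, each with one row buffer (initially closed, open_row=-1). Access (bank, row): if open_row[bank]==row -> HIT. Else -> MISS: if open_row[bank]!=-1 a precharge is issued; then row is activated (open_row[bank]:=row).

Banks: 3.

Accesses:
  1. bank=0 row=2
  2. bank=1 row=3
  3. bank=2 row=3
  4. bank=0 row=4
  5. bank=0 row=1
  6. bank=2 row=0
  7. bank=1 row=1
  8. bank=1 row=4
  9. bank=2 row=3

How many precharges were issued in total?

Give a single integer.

Acc 1: bank0 row2 -> MISS (open row2); precharges=0
Acc 2: bank1 row3 -> MISS (open row3); precharges=0
Acc 3: bank2 row3 -> MISS (open row3); precharges=0
Acc 4: bank0 row4 -> MISS (open row4); precharges=1
Acc 5: bank0 row1 -> MISS (open row1); precharges=2
Acc 6: bank2 row0 -> MISS (open row0); precharges=3
Acc 7: bank1 row1 -> MISS (open row1); precharges=4
Acc 8: bank1 row4 -> MISS (open row4); precharges=5
Acc 9: bank2 row3 -> MISS (open row3); precharges=6

Answer: 6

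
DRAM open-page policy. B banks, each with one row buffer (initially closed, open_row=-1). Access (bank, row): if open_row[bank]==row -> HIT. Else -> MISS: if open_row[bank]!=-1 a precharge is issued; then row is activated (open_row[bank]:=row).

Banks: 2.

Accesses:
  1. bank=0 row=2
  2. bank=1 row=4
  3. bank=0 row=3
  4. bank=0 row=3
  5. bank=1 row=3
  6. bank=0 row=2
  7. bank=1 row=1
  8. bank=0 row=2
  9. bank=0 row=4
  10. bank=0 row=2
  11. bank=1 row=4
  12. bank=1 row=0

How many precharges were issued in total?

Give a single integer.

Answer: 8

Derivation:
Acc 1: bank0 row2 -> MISS (open row2); precharges=0
Acc 2: bank1 row4 -> MISS (open row4); precharges=0
Acc 3: bank0 row3 -> MISS (open row3); precharges=1
Acc 4: bank0 row3 -> HIT
Acc 5: bank1 row3 -> MISS (open row3); precharges=2
Acc 6: bank0 row2 -> MISS (open row2); precharges=3
Acc 7: bank1 row1 -> MISS (open row1); precharges=4
Acc 8: bank0 row2 -> HIT
Acc 9: bank0 row4 -> MISS (open row4); precharges=5
Acc 10: bank0 row2 -> MISS (open row2); precharges=6
Acc 11: bank1 row4 -> MISS (open row4); precharges=7
Acc 12: bank1 row0 -> MISS (open row0); precharges=8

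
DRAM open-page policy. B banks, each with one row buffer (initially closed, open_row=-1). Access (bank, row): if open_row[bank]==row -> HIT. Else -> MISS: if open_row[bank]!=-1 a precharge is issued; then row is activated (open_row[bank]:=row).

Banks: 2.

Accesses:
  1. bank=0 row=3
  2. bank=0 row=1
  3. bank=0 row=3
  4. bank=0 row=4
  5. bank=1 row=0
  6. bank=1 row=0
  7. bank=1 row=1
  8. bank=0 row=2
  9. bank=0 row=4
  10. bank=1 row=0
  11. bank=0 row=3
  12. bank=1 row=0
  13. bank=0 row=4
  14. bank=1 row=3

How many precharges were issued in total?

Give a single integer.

Acc 1: bank0 row3 -> MISS (open row3); precharges=0
Acc 2: bank0 row1 -> MISS (open row1); precharges=1
Acc 3: bank0 row3 -> MISS (open row3); precharges=2
Acc 4: bank0 row4 -> MISS (open row4); precharges=3
Acc 5: bank1 row0 -> MISS (open row0); precharges=3
Acc 6: bank1 row0 -> HIT
Acc 7: bank1 row1 -> MISS (open row1); precharges=4
Acc 8: bank0 row2 -> MISS (open row2); precharges=5
Acc 9: bank0 row4 -> MISS (open row4); precharges=6
Acc 10: bank1 row0 -> MISS (open row0); precharges=7
Acc 11: bank0 row3 -> MISS (open row3); precharges=8
Acc 12: bank1 row0 -> HIT
Acc 13: bank0 row4 -> MISS (open row4); precharges=9
Acc 14: bank1 row3 -> MISS (open row3); precharges=10

Answer: 10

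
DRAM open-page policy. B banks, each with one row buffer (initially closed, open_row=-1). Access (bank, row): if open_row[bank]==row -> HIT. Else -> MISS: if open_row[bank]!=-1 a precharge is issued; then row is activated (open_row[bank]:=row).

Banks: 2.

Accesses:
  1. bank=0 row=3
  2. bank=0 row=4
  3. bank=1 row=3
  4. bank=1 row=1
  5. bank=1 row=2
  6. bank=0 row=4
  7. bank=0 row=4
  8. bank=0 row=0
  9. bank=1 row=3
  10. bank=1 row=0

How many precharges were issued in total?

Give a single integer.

Acc 1: bank0 row3 -> MISS (open row3); precharges=0
Acc 2: bank0 row4 -> MISS (open row4); precharges=1
Acc 3: bank1 row3 -> MISS (open row3); precharges=1
Acc 4: bank1 row1 -> MISS (open row1); precharges=2
Acc 5: bank1 row2 -> MISS (open row2); precharges=3
Acc 6: bank0 row4 -> HIT
Acc 7: bank0 row4 -> HIT
Acc 8: bank0 row0 -> MISS (open row0); precharges=4
Acc 9: bank1 row3 -> MISS (open row3); precharges=5
Acc 10: bank1 row0 -> MISS (open row0); precharges=6

Answer: 6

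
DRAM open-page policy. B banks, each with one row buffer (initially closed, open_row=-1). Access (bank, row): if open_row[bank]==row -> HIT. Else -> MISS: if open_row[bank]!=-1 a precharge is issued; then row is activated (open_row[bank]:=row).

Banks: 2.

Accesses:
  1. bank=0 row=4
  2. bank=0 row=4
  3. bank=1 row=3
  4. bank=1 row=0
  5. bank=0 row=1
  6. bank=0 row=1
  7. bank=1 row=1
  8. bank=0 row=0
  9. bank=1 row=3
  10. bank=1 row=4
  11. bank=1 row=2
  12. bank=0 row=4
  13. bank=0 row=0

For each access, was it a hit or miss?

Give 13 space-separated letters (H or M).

Answer: M H M M M H M M M M M M M

Derivation:
Acc 1: bank0 row4 -> MISS (open row4); precharges=0
Acc 2: bank0 row4 -> HIT
Acc 3: bank1 row3 -> MISS (open row3); precharges=0
Acc 4: bank1 row0 -> MISS (open row0); precharges=1
Acc 5: bank0 row1 -> MISS (open row1); precharges=2
Acc 6: bank0 row1 -> HIT
Acc 7: bank1 row1 -> MISS (open row1); precharges=3
Acc 8: bank0 row0 -> MISS (open row0); precharges=4
Acc 9: bank1 row3 -> MISS (open row3); precharges=5
Acc 10: bank1 row4 -> MISS (open row4); precharges=6
Acc 11: bank1 row2 -> MISS (open row2); precharges=7
Acc 12: bank0 row4 -> MISS (open row4); precharges=8
Acc 13: bank0 row0 -> MISS (open row0); precharges=9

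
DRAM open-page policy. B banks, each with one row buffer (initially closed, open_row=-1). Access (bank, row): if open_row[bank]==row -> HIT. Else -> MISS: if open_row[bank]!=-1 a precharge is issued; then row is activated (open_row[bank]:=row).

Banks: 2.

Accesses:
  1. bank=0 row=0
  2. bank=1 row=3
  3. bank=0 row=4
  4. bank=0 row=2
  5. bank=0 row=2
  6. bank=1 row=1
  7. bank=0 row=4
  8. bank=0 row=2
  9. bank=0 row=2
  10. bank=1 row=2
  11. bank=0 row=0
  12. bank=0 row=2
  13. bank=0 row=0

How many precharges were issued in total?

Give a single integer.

Answer: 9

Derivation:
Acc 1: bank0 row0 -> MISS (open row0); precharges=0
Acc 2: bank1 row3 -> MISS (open row3); precharges=0
Acc 3: bank0 row4 -> MISS (open row4); precharges=1
Acc 4: bank0 row2 -> MISS (open row2); precharges=2
Acc 5: bank0 row2 -> HIT
Acc 6: bank1 row1 -> MISS (open row1); precharges=3
Acc 7: bank0 row4 -> MISS (open row4); precharges=4
Acc 8: bank0 row2 -> MISS (open row2); precharges=5
Acc 9: bank0 row2 -> HIT
Acc 10: bank1 row2 -> MISS (open row2); precharges=6
Acc 11: bank0 row0 -> MISS (open row0); precharges=7
Acc 12: bank0 row2 -> MISS (open row2); precharges=8
Acc 13: bank0 row0 -> MISS (open row0); precharges=9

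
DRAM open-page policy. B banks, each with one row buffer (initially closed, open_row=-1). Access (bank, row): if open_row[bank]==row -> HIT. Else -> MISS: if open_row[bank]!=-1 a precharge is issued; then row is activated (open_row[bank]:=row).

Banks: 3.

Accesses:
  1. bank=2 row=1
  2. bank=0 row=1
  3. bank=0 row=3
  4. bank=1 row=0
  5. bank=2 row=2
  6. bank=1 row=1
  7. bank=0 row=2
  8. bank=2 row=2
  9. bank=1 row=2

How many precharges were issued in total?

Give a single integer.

Acc 1: bank2 row1 -> MISS (open row1); precharges=0
Acc 2: bank0 row1 -> MISS (open row1); precharges=0
Acc 3: bank0 row3 -> MISS (open row3); precharges=1
Acc 4: bank1 row0 -> MISS (open row0); precharges=1
Acc 5: bank2 row2 -> MISS (open row2); precharges=2
Acc 6: bank1 row1 -> MISS (open row1); precharges=3
Acc 7: bank0 row2 -> MISS (open row2); precharges=4
Acc 8: bank2 row2 -> HIT
Acc 9: bank1 row2 -> MISS (open row2); precharges=5

Answer: 5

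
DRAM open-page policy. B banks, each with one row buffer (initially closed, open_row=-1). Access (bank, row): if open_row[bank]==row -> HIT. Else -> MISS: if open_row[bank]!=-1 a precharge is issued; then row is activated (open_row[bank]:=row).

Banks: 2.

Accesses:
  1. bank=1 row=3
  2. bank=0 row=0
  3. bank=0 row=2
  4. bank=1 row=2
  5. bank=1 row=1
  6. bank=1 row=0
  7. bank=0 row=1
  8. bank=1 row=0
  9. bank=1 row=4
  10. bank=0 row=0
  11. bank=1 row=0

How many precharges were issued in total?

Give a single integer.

Answer: 8

Derivation:
Acc 1: bank1 row3 -> MISS (open row3); precharges=0
Acc 2: bank0 row0 -> MISS (open row0); precharges=0
Acc 3: bank0 row2 -> MISS (open row2); precharges=1
Acc 4: bank1 row2 -> MISS (open row2); precharges=2
Acc 5: bank1 row1 -> MISS (open row1); precharges=3
Acc 6: bank1 row0 -> MISS (open row0); precharges=4
Acc 7: bank0 row1 -> MISS (open row1); precharges=5
Acc 8: bank1 row0 -> HIT
Acc 9: bank1 row4 -> MISS (open row4); precharges=6
Acc 10: bank0 row0 -> MISS (open row0); precharges=7
Acc 11: bank1 row0 -> MISS (open row0); precharges=8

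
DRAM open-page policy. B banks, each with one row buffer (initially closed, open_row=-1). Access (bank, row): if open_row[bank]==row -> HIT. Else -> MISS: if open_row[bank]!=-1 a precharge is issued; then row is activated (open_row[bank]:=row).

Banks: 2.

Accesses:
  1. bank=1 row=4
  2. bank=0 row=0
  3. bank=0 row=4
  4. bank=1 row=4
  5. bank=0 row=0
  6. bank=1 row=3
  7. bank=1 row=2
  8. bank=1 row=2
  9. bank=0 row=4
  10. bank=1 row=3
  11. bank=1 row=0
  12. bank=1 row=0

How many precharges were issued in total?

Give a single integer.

Acc 1: bank1 row4 -> MISS (open row4); precharges=0
Acc 2: bank0 row0 -> MISS (open row0); precharges=0
Acc 3: bank0 row4 -> MISS (open row4); precharges=1
Acc 4: bank1 row4 -> HIT
Acc 5: bank0 row0 -> MISS (open row0); precharges=2
Acc 6: bank1 row3 -> MISS (open row3); precharges=3
Acc 7: bank1 row2 -> MISS (open row2); precharges=4
Acc 8: bank1 row2 -> HIT
Acc 9: bank0 row4 -> MISS (open row4); precharges=5
Acc 10: bank1 row3 -> MISS (open row3); precharges=6
Acc 11: bank1 row0 -> MISS (open row0); precharges=7
Acc 12: bank1 row0 -> HIT

Answer: 7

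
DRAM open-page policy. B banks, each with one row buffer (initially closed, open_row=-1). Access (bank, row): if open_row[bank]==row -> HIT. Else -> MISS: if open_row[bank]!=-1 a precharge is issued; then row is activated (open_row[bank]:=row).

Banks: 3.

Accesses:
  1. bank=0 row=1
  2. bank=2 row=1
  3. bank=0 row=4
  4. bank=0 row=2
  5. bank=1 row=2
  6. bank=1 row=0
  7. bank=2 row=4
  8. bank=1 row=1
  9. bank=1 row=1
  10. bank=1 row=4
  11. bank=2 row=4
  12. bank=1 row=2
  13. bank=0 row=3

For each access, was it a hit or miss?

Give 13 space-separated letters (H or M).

Acc 1: bank0 row1 -> MISS (open row1); precharges=0
Acc 2: bank2 row1 -> MISS (open row1); precharges=0
Acc 3: bank0 row4 -> MISS (open row4); precharges=1
Acc 4: bank0 row2 -> MISS (open row2); precharges=2
Acc 5: bank1 row2 -> MISS (open row2); precharges=2
Acc 6: bank1 row0 -> MISS (open row0); precharges=3
Acc 7: bank2 row4 -> MISS (open row4); precharges=4
Acc 8: bank1 row1 -> MISS (open row1); precharges=5
Acc 9: bank1 row1 -> HIT
Acc 10: bank1 row4 -> MISS (open row4); precharges=6
Acc 11: bank2 row4 -> HIT
Acc 12: bank1 row2 -> MISS (open row2); precharges=7
Acc 13: bank0 row3 -> MISS (open row3); precharges=8

Answer: M M M M M M M M H M H M M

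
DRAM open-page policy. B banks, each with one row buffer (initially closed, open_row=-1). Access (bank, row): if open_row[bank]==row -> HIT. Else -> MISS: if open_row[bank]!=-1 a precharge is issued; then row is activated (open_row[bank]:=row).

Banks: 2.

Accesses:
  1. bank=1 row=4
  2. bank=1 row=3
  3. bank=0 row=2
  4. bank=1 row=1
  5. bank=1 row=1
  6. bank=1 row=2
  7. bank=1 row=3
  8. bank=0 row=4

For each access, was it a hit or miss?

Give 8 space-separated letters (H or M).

Acc 1: bank1 row4 -> MISS (open row4); precharges=0
Acc 2: bank1 row3 -> MISS (open row3); precharges=1
Acc 3: bank0 row2 -> MISS (open row2); precharges=1
Acc 4: bank1 row1 -> MISS (open row1); precharges=2
Acc 5: bank1 row1 -> HIT
Acc 6: bank1 row2 -> MISS (open row2); precharges=3
Acc 7: bank1 row3 -> MISS (open row3); precharges=4
Acc 8: bank0 row4 -> MISS (open row4); precharges=5

Answer: M M M M H M M M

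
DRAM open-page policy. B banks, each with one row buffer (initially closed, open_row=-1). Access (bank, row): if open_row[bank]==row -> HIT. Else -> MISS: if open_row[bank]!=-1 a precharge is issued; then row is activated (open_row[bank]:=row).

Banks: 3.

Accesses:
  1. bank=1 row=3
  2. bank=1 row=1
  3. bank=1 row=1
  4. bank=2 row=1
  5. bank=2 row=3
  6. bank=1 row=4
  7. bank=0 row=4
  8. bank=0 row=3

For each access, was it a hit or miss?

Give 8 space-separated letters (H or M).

Answer: M M H M M M M M

Derivation:
Acc 1: bank1 row3 -> MISS (open row3); precharges=0
Acc 2: bank1 row1 -> MISS (open row1); precharges=1
Acc 3: bank1 row1 -> HIT
Acc 4: bank2 row1 -> MISS (open row1); precharges=1
Acc 5: bank2 row3 -> MISS (open row3); precharges=2
Acc 6: bank1 row4 -> MISS (open row4); precharges=3
Acc 7: bank0 row4 -> MISS (open row4); precharges=3
Acc 8: bank0 row3 -> MISS (open row3); precharges=4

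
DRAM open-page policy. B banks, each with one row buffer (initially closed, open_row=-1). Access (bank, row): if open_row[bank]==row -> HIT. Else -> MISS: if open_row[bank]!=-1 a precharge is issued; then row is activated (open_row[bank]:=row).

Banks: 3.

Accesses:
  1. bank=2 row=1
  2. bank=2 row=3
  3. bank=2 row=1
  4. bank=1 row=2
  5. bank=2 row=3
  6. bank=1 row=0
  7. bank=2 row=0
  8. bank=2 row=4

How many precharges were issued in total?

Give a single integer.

Acc 1: bank2 row1 -> MISS (open row1); precharges=0
Acc 2: bank2 row3 -> MISS (open row3); precharges=1
Acc 3: bank2 row1 -> MISS (open row1); precharges=2
Acc 4: bank1 row2 -> MISS (open row2); precharges=2
Acc 5: bank2 row3 -> MISS (open row3); precharges=3
Acc 6: bank1 row0 -> MISS (open row0); precharges=4
Acc 7: bank2 row0 -> MISS (open row0); precharges=5
Acc 8: bank2 row4 -> MISS (open row4); precharges=6

Answer: 6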